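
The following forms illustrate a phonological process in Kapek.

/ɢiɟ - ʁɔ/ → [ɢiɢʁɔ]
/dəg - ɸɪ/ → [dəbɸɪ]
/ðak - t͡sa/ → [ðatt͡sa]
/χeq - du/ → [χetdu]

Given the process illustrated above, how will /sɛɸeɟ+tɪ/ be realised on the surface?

The data show regressive place assimilation: /ɟ/ → [ɢ] before /ʁ/; /g/ → [b] before /ɸ/; /k/ → [t] before /t͡s/; /q/ → [t] before /d/. In each pair only place changes, matching the following consonant, while manner and voice stay constant.
/ɟ/ is a voiced palatal stop. The following trigger /t/ is alveolar, so /ɟ/ must become alveolar as well.
The voiced alveolar stop is [d], so /ɟ/ → [d].

[sɛɸedtɪ]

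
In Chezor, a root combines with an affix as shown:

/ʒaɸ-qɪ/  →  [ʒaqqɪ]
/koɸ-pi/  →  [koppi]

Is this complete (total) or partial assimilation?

The segment that alternates is /ɸ/, which surfaces as [q] when adjacent to /q/.
The output [q] is identical to the trigger /q/ — every feature (place, manner, voicing) has been copied — so this is total assimilation.
The other form behaves the same way: /ɸ/ → [p] before /p/ — in each case the output is a copy of the following consonant.

total assimilation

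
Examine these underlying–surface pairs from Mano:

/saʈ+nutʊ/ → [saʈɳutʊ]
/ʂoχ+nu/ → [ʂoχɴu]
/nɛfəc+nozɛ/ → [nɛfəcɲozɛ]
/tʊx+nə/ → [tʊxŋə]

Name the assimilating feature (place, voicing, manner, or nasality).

Underlying /n/ is realised as [ɳ] next to /ʈ/; /ʈ/ itself does not change.
/n/ is alveolar while /ʈ/ is retroflex; the output [ɳ] is retroflex, matching the trigger — so the feature that spreads is place.
The other alternating forms pattern the same way: /n/ → [ɴ] after /χ/ (alveolar → uvular, matching uvular); /n/ → [ɲ] after /c/ (alveolar → palatal, matching palatal); /n/ → [ŋ] after /x/ (alveolar → velar, matching velar) — only place changes, and always toward the preceding segment.

place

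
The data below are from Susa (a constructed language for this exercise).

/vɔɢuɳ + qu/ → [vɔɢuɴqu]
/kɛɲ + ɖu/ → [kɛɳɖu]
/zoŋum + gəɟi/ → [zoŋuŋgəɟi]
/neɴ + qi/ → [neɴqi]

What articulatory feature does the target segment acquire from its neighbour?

The segment that alternates is /ɳ/, which surfaces as [ɴ] when adjacent to /q/.
/ɳ/ is retroflex while /q/ is uvular; the output [ɴ] is uvular, matching the trigger — so the feature that spreads is place.
The other alternating forms pattern the same way: /ɲ/ → [ɳ] before /ɖ/ (palatal → retroflex, matching retroflex); /m/ → [ŋ] before /g/ (bilabial → velar, matching velar) — only place changes, and always toward the following segment.
No alternation appears in [neɴqi]: there the adjacent consonants already agree in place (/ɴ/ and /q/ are both uvular), so this form is consistent with the same rule.

place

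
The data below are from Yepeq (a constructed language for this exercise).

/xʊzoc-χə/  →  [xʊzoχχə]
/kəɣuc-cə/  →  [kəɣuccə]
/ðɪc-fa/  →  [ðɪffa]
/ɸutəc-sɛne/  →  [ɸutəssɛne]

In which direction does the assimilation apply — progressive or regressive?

regressive

The segment that alternates is /c/, which surfaces as [χ] when adjacent to /χ/.
The output [χ] is identical to the trigger /χ/ — every feature (place, manner, voicing) has been copied — so this is total assimilation.
The remaining alternations confirm this: /c/ → [f] before /f/; /c/ → [s] before /s/ — in each case the output is a copy of the following consonant.
In [kəɣuccə] the two consonants at the boundary are already identical (/c/ + /c/), so the rule applies vacuously and nothing changes.
The trigger is the following segment, so the direction is regressive (anticipatory).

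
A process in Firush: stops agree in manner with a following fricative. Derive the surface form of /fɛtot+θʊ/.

[fɛtosθʊ]

/t/ is a voiceless alveolar stop. The following trigger /θ/ is a fricative, so /t/ must become a fricative as well.
The voiceless alveolar fricative is [s], so /t/ → [s].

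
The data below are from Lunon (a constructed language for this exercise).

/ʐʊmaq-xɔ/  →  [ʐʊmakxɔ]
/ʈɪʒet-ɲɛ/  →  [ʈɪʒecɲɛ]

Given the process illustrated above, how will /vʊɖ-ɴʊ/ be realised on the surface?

[vʊɢɴʊ]

The data show regressive place assimilation: /q/ → [k] before /x/; /t/ → [c] before /ɲ/. In each pair only place changes, matching the following consonant, while manner and voice stay constant.
The rule targets /ɖ/ (voiced retroflex stop), which sits before the trigger /ɴ/ (uvular).
The voiced uvular stop is [ɢ], so /ɖ/ → [ɢ].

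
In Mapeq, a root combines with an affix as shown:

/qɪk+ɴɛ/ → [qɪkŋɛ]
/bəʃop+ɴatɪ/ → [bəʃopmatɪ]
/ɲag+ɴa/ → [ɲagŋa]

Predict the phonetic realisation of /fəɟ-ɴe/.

The data show progressive place assimilation: /ɴ/ → [ŋ] after /k/; /ɴ/ → [m] after /p/; /ɴ/ → [ŋ] after /g/. In each pair only place changes, matching the preceding consonant, while manner and voice stay constant.
/ɴ/ is a voiced uvular nasal. The preceding trigger /ɟ/ is palatal, so /ɴ/ must become palatal as well.
The voiced palatal nasal is [ɲ], so /ɴ/ → [ɲ].

[fəɟɲe]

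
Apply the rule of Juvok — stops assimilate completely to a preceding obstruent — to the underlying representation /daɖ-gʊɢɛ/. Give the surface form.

/g/ is the segment targeted by the rule; it sits immediately after /ɖ/, so it assimilates completely and surfaces as [ɖ].

[daɖɖʊɢɛ]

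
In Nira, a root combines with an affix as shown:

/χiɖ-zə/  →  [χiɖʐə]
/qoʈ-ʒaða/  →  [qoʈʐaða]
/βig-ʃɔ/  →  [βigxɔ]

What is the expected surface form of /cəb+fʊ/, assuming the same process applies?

The data show progressive place assimilation: /z/ → [ʐ] after /ɖ/; /ʒ/ → [ʐ] after /ʈ/; /ʃ/ → [x] after /g/. In each pair only place changes, matching the preceding consonant, while manner and voice stay constant.
/f/ is a voiceless labiodental fricative. The preceding trigger /b/ is bilabial, so /f/ must become bilabial as well.
Changing only its place to bilabial gives [ɸ] — the voiceless bilabial fricative.

[cəbɸʊ]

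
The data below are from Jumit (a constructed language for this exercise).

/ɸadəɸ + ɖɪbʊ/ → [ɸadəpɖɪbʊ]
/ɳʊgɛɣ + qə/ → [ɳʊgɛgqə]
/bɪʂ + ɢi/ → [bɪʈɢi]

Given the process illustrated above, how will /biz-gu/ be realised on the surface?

[bidgu]

The data show regressive manner assimilation: /ɸ/ → [p] before /ɖ/; /ɣ/ → [g] before /q/; /ʂ/ → [ʈ] before /ɢ/. In each pair only manner changes, matching the following consonant, while place and voice stay constant.
The rule targets /z/ (voiced alveolar fricative), which sits before the trigger /g/ (stop).
A voiced alveolar stop is [d], so the surface segment is [d].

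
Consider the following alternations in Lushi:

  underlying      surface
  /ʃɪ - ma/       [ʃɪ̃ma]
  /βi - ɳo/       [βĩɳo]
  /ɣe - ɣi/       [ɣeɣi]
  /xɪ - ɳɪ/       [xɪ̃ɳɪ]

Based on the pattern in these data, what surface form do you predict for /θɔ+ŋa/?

[θɔ̃ŋa]

The data show regressive nasality assimilation (vowel nasalisation): /ɪ/ → [ɪ̃] before /m/; /i/ → [ĩ] before /ɳ/; /ɪ/ → [ɪ̃] before /ɳ/ — a vowel is nasalised by an immediately following nasal consonant.
No change occurs in [ɣeɣi] because the vowel at the boundary is adjacent to an oral consonant, not a nasal (/e/ next to /ɣ/).
/ɔ/ sits next to the nasal /ŋ/ and is therefore nasalised to [ɔ̃].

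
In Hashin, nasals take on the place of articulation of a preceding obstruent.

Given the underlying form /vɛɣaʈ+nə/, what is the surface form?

/n/ is a voiced alveolar nasal. The preceding trigger /ʈ/ is retroflex, so /n/ must become retroflex as well.
The voiced retroflex nasal is [ɳ], so /n/ → [ɳ].

[vɛɣaʈɳə]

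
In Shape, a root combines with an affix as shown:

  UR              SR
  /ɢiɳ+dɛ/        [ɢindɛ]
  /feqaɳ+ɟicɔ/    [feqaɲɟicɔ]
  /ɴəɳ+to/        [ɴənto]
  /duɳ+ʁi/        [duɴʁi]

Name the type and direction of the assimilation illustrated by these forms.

regressive place assimilation

The segment that alternates is /ɳ/, which surfaces as [n] when adjacent to /d/.
The change retroflex → alveolar matches the place of the following /d/, identifying this as place assimilation.
Manner and voice are unchanged, so the assimilation is partial, not total.
The other alternating forms pattern the same way: /ɳ/ → [ɲ] before /ɟ/ (retroflex → palatal, matching palatal); /ɳ/ → [n] before /t/ (retroflex → alveolar, matching alveolar); /ɳ/ → [ɴ] before /ʁ/ (retroflex → uvular, matching uvular) — only place changes, and always toward the following segment.
The trigger is the following segment, so the direction is regressive (anticipatory).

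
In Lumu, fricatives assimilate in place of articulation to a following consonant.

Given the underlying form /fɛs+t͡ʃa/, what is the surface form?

The rule targets /s/ (voiceless alveolar fricative), which sits before the trigger /t͡ʃ/ (postalveolar).
The voiceless postalveolar fricative is [ʃ], so /s/ → [ʃ].

[fɛʃt͡ʃa]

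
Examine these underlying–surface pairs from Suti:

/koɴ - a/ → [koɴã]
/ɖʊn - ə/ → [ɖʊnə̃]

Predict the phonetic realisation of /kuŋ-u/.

[kuŋũ]

The data show progressive nasality assimilation (vowel nasalisation): /a/ → [ã] after /ɴ/; /ə/ → [ə̃] after /n/ — a vowel is nasalised by an immediately preceding nasal consonant.
/u/ sits next to the nasal /ŋ/ and is therefore nasalised to [ũ].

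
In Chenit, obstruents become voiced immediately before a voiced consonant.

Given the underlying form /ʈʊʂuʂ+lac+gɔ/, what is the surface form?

[ʈʊʂuʐlaɟgɔ]

/ʂ/ is a voiceless retroflex fricative. The following trigger /l/ is voiced, so /ʂ/ must become voiced as well.
Changing only its voicing to voiced gives [ʐ] — the voiced retroflex fricative.
The same rule applies at the second boundary: /c/ → [ɟ] next to /g/.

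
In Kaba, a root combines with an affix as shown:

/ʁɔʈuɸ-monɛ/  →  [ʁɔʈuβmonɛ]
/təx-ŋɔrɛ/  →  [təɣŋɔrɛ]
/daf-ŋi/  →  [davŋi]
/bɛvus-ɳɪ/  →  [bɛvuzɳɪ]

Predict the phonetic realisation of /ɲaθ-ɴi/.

[ɲaðɴi]

The data show regressive voicing assimilation: /ɸ/ → [β] before /m/; /x/ → [ɣ] before /ŋ/; /f/ → [v] before /ŋ/; /s/ → [z] before /ɳ/. In each pair only voicing changes, matching the following consonant, while place and manner stay constant.
/θ/ is a voiceless dental fricative. The following trigger /ɴ/ is voiced, so /θ/ must become voiced as well.
The voiced dental fricative is [ð], so /θ/ → [ð].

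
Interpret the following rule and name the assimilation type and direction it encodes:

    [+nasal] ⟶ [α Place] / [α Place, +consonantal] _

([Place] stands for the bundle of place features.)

progressive place assimilation

The rule copies the place features (abbreviated [Place]) from the environment onto the target, so the assimilating feature is place.
Since the environment is written before the underscore, the trigger precedes the target; the direction is progressive.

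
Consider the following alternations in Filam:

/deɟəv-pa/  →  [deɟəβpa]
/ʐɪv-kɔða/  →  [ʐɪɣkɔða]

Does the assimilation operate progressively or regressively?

regressive

The segment that alternates is /v/, which surfaces as [β] when adjacent to /p/.
The change labiodental → bilabial matches the place of the following /p/, identifying this as place assimilation.
The other alternating form patterns the same way: /v/ → [ɣ] before /k/ (labiodental → velar, matching velar) — only place changes, and always toward the following segment.
The trigger is the following segment, so the direction is regressive (anticipatory).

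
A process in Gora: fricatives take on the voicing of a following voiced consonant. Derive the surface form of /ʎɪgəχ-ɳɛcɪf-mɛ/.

[ʎɪgəʁɳɛcɪvmɛ]

The rule targets /χ/ (voiceless uvular fricative), which sits before the trigger /ɳ/ (voiced).
Changing only its voicing to voiced gives [ʁ] — the voiced uvular fricative.
At the second juncture, /f/ likewise becomes [v] adjacent to /m/.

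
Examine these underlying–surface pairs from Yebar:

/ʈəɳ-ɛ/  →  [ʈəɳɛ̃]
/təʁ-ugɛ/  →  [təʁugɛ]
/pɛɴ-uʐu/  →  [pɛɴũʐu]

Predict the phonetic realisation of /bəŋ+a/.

The data show progressive nasality assimilation (vowel nasalisation): /ɛ/ → [ɛ̃] after /ɳ/; /u/ → [ũ] after /ɴ/ — a vowel is nasalised by an immediately preceding nasal consonant.
No change occurs in [təʁugɛ] because the vowel at the boundary is adjacent to an oral consonant, not a nasal (/u/ next to /ʁ/).
/a/ sits next to the nasal /ŋ/ and is therefore nasalised to [ã].

[bəŋã]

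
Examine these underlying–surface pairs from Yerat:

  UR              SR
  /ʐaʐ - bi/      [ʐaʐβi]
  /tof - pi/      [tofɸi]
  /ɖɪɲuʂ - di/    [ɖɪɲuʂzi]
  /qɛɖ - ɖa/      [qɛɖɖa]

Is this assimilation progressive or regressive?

progressive

Underlying /b/ is realised as [β] next to /ʐ/; /ʐ/ itself does not change.
The change stop → fricative matches the manner of the preceding /ʐ/, identifying this as manner assimilation.
The other alternating forms pattern the same way: /p/ → [ɸ] after /f/ (stop → fricative, matching a fricative); /d/ → [z] after /ʂ/ (stop → fricative, matching a fricative) — only manner changes, and always toward the preceding segment.
No alternation appears in [qɛɖɖa]: there the adjacent consonants already agree in manner (/ɖ/ and /ɖ/ are both stops), so this form is consistent with the same rule.
The trigger is the preceding segment, so the direction is progressive (perseverative).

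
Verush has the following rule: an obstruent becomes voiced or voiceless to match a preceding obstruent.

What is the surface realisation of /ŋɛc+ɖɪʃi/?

The rule targets /ɖ/ (voiced retroflex stop), which sits after the trigger /c/ (voiceless).
The voiceless retroflex stop is [ʈ], so /ɖ/ → [ʈ].

[ŋɛcʈɪʃi]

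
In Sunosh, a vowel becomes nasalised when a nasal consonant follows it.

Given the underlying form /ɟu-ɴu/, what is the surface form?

[ɟũɴu]

/u/ sits next to the nasal /ɴ/ and is therefore nasalised to [ũ].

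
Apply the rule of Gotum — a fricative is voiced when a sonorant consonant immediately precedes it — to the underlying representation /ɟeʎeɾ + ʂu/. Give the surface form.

[ɟeʎeɾʐu]

The rule targets /ʂ/ (voiceless retroflex fricative), which sits after the trigger /ɾ/ (voiced).
A voiced retroflex fricative is [ʐ], so the surface segment is [ʐ].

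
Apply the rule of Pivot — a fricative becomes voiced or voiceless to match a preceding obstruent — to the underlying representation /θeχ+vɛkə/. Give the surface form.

The rule targets /v/ (voiced labiodental fricative), which sits after the trigger /χ/ (voiceless).
The voiceless labiodental fricative is [f], so /v/ → [f].

[θeχfɛkə]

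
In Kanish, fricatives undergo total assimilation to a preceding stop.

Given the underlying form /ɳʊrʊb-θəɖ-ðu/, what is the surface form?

[ɳʊrʊbbəɖɖu]

/θ/ is the segment targeted by the rule; it sits immediately after /b/, so it assimilates completely and surfaces as [b].
At the second juncture, /ð/ likewise becomes [ɖ] adjacent to /ɖ/.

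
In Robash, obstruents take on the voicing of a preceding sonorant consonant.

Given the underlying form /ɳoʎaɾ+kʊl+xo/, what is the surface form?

/k/ is a voiceless velar stop. The preceding trigger /ɾ/ is voiced, so /k/ must become voiced as well.
The voiced velar stop is [g], so /k/ → [g].
The same rule applies at the second boundary: /x/ → [ɣ] next to /l/.

[ɳoʎaɾgʊlɣo]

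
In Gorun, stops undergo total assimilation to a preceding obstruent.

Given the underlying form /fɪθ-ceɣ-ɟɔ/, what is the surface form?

/c/ is the segment targeted by the rule; it sits immediately after /θ/, so it assimilates completely and surfaces as [θ].
The same rule applies at the second boundary: /ɟ/ → [ɣ] next to /ɣ/.

[fɪθθeɣɣɔ]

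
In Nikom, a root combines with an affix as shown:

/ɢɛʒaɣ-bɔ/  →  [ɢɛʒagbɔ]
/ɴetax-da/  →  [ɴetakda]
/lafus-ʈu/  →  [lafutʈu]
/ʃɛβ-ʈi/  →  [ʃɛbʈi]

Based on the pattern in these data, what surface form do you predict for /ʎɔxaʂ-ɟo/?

[ʎɔxaʈɟo]

The data show regressive manner assimilation: /ɣ/ → [g] before /b/; /x/ → [k] before /d/; /s/ → [t] before /ʈ/; /β/ → [b] before /ʈ/. In each pair only manner changes, matching the following consonant, while place and voice stay constant.
/ʂ/ is a voiceless retroflex fricative. The following trigger /ɟ/ is a stop, so /ʂ/ must become a stop as well.
Changing only its manner to stop gives [ʈ] — the voiceless retroflex stop.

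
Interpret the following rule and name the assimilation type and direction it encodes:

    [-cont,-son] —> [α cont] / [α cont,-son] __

The shared variable α links the value of [cont] on the target to that of the neighbouring obstruent. [cont] distinguishes stops from fricatives — a manner-of-articulation feature — so this is manner assimilation.
The conditioning segment sits to the left of the focus bar, meaning the trigger precedes the segment that changes — progressive assimilation.

progressive manner assimilation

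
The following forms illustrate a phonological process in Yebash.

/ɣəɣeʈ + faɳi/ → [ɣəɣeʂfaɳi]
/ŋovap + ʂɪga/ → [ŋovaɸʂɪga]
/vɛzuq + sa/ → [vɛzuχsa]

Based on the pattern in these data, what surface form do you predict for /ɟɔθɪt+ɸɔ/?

[ɟɔθɪsɸɔ]

The data show regressive manner assimilation: /ʈ/ → [ʂ] before /f/; /p/ → [ɸ] before /ʂ/; /q/ → [χ] before /s/. In each pair only manner changes, matching the following consonant, while place and voice stay constant.
/t/ is a voiceless alveolar stop. The following trigger /ɸ/ is a fricative, so /t/ must become a fricative as well.
Changing only its manner to fricative gives [s] — the voiceless alveolar fricative.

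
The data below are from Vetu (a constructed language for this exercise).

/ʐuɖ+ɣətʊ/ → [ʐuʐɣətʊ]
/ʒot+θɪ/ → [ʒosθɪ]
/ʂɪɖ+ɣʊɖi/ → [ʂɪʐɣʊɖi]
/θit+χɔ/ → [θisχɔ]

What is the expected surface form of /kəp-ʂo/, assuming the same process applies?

The data show regressive manner assimilation: /ɖ/ → [ʐ] before /ɣ/; /t/ → [s] before /θ/; /t/ → [s] before /χ/. In each pair only manner changes, matching the following consonant, while place and voice stay constant.
/p/ is a voiceless bilabial stop. The following trigger /ʂ/ is a fricative, so /p/ must become a fricative as well.
The voiceless bilabial fricative is [ɸ], so /p/ → [ɸ].

[kəɸʂo]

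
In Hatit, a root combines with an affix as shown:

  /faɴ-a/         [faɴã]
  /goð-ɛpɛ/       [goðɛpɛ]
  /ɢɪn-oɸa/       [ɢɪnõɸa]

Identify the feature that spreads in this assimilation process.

The vowel /a/ surfaces as nasalised [ã] next to the preceding nasal /ɴ/ — it has acquired the [+nasal] feature of its neighbour.
Likewise in the remaining data: /o/ → [õ] after /n/ — each time a vowel is nasalised next to a preceding nasal.
No change occurs in [goðɛpɛ] because the vowel at the boundary is adjacent to an oral consonant, not a nasal (/ɛ/ next to /ð/).

nasality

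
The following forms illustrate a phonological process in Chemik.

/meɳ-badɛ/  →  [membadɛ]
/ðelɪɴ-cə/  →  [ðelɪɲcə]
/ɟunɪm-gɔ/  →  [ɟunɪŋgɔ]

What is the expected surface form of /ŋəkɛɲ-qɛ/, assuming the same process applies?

The data show regressive place assimilation: /ɳ/ → [m] before /b/; /ɴ/ → [ɲ] before /c/; /m/ → [ŋ] before /g/. In each pair only place changes, matching the following consonant, while manner and voice stay constant.
The rule targets /ɲ/ (voiced palatal nasal), which sits before the trigger /q/ (uvular).
A voiced uvular nasal is [ɴ], so the surface segment is [ɴ].

[ŋəkɛɴqɛ]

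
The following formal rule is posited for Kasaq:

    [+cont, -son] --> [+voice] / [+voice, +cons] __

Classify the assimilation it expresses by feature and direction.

progressive voicing assimilation

The structural change is [+voice], and the conditioning segment [+voice, +cons] (a voiced consonant) is itself voiced, so the target comes to share the voicing of its neighbour — voicing assimilation.
The conditioning segment sits to the left of the focus bar, meaning the trigger precedes the segment that changes — progressive assimilation.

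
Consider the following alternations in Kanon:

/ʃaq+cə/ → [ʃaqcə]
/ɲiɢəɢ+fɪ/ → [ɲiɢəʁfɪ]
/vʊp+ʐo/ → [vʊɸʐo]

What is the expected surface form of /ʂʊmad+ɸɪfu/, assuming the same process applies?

[ʂʊmazɸɪfu]

The data show regressive manner assimilation: /ɢ/ → [ʁ] before /f/; /p/ → [ɸ] before /ʐ/. In each pair only manner changes, matching the following consonant, while place and voice stay constant.
No alternation appears in [ʃaqcə]: there the adjacent consonants already agree in manner (/q/ and /c/ are both stops), so this form is consistent with the same rule.
The rule targets /d/ (voiced alveolar stop), which sits before the trigger /ɸ/ (fricative).
The voiced alveolar fricative is [z], so /d/ → [z].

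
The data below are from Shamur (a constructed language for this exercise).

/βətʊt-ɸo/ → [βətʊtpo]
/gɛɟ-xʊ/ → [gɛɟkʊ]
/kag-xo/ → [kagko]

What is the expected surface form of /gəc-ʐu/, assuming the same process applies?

The data show progressive manner assimilation: /ɸ/ → [p] after /t/; /x/ → [k] after /ɟ/; /x/ → [k] after /g/. In each pair only manner changes, matching the preceding consonant, while place and voice stay constant.
The rule targets /ʐ/ (voiced retroflex fricative), which sits after the trigger /c/ (stop).
Changing only its manner to stop gives [ɖ] — the voiced retroflex stop.

[gəcɖu]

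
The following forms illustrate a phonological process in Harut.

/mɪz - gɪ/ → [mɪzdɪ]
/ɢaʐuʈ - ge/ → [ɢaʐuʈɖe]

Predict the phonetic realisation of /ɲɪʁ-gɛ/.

The data show progressive place assimilation: /g/ → [d] after /z/; /g/ → [ɖ] after /ʈ/. In each pair only place changes, matching the preceding consonant, while manner and voice stay constant.
/g/ is a voiced velar stop. The preceding trigger /ʁ/ is uvular, so /g/ must become uvular as well.
Changing only its place to uvular gives [ɢ] — the voiced uvular stop.

[ɲɪʁɢɛ]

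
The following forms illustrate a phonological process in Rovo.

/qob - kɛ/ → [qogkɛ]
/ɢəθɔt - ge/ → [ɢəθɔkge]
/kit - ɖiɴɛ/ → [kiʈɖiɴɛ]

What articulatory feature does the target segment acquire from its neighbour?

Underlying /b/ is realised as [g] next to /k/; /k/ itself does not change.
The change bilabial → velar matches the place of the following /k/, identifying this as place assimilation.
Checking the remaining alternations: /t/ → [k] before /g/ (alveolar → velar, matching velar); /t/ → [ʈ] before /ɖ/ (alveolar → retroflex, matching retroflex) — only place changes, and always toward the following segment.

place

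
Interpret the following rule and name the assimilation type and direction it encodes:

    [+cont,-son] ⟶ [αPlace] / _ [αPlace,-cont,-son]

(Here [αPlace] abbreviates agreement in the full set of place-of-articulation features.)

The shared variable α links the value of the place features (abbreviated [Place]) on the target to the same value on the neighbouring segment, so place is the feature that assimilates.
Since the environment is written after the underscore, the trigger follows the target; the direction is regressive.

regressive place assimilation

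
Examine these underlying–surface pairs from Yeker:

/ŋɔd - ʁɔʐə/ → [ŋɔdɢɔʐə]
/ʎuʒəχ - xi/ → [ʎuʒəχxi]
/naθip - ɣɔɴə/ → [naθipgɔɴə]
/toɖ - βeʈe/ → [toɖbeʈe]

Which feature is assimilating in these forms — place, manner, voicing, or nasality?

Comparing underlying and surface forms, /ʁ/ → [ɢ] is the alternation; the neighbouring /d/ is constant.
The change fricative → stop matches the manner of the preceding /d/, identifying this as manner assimilation.
Checking the remaining alternations: /ɣ/ → [g] after /p/ (fricative → stop, matching a stop); /β/ → [b] after /ɖ/ (fricative → stop, matching a stop) — only manner changes, and always toward the preceding segment.
Nothing changes in [ʎuʒəχxi]: there the adjacent consonants already agree in manner (/x/ and /χ/ are both fricatives), so this form is consistent with the same rule.

manner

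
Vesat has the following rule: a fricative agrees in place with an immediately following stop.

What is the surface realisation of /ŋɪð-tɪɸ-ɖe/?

The rule targets /ð/ (voiced dental fricative), which sits before the trigger /t/ (alveolar).
A voiced alveolar fricative is [z], so the surface segment is [z].
The same rule applies at the second boundary: /ɸ/ → [ʂ] next to /ɖ/.

[ŋɪztɪʂɖe]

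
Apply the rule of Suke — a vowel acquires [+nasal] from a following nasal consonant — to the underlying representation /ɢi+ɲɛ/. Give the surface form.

The vowel /i/ is adjacent to the following nasal /ɲ/, so it acquires [+nasal] and surfaces as [ĩ].

[ɢĩɲɛ]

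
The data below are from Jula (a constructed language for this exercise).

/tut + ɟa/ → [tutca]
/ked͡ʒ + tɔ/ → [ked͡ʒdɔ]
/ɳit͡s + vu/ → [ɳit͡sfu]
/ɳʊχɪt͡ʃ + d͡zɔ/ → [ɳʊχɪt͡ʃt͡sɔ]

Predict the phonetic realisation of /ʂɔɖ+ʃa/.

[ʂɔɖʒa]

The data show progressive voicing assimilation: /ɟ/ → [c] after /t/; /t/ → [d] after /d͡ʒ/; /v/ → [f] after /t͡s/; /d͡z/ → [t͡s] after /t͡ʃ/. In each pair only voicing changes, matching the preceding consonant, while place and manner stay constant.
The rule targets /ʃ/ (voiceless postalveolar fricative), which sits after the trigger /ɖ/ (voiced).
A voiced postalveolar fricative is [ʒ], so the surface segment is [ʒ].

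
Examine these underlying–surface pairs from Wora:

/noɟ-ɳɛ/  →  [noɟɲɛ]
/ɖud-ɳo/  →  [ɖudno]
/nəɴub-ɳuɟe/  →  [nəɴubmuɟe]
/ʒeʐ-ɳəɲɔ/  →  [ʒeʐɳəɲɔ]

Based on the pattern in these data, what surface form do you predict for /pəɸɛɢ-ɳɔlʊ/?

The data show progressive place assimilation: /ɳ/ → [ɲ] after /ɟ/; /ɳ/ → [n] after /d/; /ɳ/ → [m] after /b/. In each pair only place changes, matching the preceding consonant, while manner and voice stay constant.
No alternation appears in [ʒeʐɳəɲɔ]: there the adjacent consonants already agree in place (/ɳ/ and /ʐ/ are both retroflex), so this form is consistent with the same rule.
/ɳ/ is a voiced retroflex nasal. The preceding trigger /ɢ/ is uvular, so /ɳ/ must become uvular as well.
The voiced uvular nasal is [ɴ], so /ɳ/ → [ɴ].

[pəɸɛɢɴɔlʊ]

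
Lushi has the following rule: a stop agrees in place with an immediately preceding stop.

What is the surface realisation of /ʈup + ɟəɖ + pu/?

[ʈupbəɖʈu]

/ɟ/ is a voiced palatal stop. The preceding trigger /p/ is bilabial, so /ɟ/ must become bilabial as well.
A voiced bilabial stop is [b], so the surface segment is [b].
The same rule applies at the second boundary: /p/ → [ʈ] next to /ɖ/.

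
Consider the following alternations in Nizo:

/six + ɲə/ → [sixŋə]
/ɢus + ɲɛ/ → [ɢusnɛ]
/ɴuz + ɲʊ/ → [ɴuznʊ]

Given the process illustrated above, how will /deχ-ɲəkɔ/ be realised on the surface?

The data show progressive place assimilation: /ɲ/ → [ŋ] after /x/; /ɲ/ → [n] after /s/; /ɲ/ → [n] after /z/. In each pair only place changes, matching the preceding consonant, while manner and voice stay constant.
The rule targets /ɲ/ (voiced palatal nasal), which sits after the trigger /χ/ (uvular).
The voiced uvular nasal is [ɴ], so /ɲ/ → [ɴ].

[deχɴəkɔ]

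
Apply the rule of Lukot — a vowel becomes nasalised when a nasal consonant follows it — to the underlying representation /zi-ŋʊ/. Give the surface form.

[zĩŋʊ]

The vowel /i/ is adjacent to the following nasal /ŋ/, so it acquires [+nasal] and surfaces as [ĩ].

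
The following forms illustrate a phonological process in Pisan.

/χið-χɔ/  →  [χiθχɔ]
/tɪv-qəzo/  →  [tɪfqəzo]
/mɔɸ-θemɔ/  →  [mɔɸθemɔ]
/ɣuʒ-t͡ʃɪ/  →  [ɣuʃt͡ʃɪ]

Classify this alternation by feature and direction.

regressive voicing assimilation

The segment that alternates is /ð/, which surfaces as [θ] when adjacent to /χ/.
The change voiced → voiceless matches the voicing of the following /χ/, identifying this as voicing assimilation.
Place and manner are unchanged, so the assimilation is partial, not total.
The other alternating forms pattern the same way: /v/ → [f] before /q/ (voiced → voiceless, matching voiceless); /ʒ/ → [ʃ] before /t͡ʃ/ (voiced → voiceless, matching voiceless) — only voicing changes, and always toward the following segment.
No alternation appears in [mɔɸθemɔ]: there the adjacent consonants already agree in voicing (/ɸ/ and /θ/ are both voiceless), so this form is consistent with the same rule.
The trigger is the following segment, so the direction is regressive (anticipatory).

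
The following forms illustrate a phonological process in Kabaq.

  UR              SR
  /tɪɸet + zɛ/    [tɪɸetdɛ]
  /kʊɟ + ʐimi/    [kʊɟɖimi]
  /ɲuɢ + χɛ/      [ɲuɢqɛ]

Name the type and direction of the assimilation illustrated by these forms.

progressive manner assimilation

The segment that alternates is /z/, which surfaces as [d] when adjacent to /t/.
The change fricative → stop matches the manner of the preceding /t/, identifying this as manner assimilation.
Place and voice are unchanged, so the assimilation is partial, not total.
The other alternating forms pattern the same way: /ʐ/ → [ɖ] after /ɟ/ (fricative → stop, matching a stop); /χ/ → [q] after /ɢ/ (fricative → stop, matching a stop) — only manner changes, and always toward the preceding segment.
The trigger is the preceding segment, so the direction is progressive (perseverative).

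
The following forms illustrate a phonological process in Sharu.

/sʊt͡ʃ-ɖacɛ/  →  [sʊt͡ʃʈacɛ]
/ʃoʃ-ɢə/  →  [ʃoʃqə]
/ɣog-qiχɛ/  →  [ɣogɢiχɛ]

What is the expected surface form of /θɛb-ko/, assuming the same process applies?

[θɛbgo]

The data show progressive voicing assimilation: /ɖ/ → [ʈ] after /t͡ʃ/; /ɢ/ → [q] after /ʃ/; /q/ → [ɢ] after /g/. In each pair only voicing changes, matching the preceding consonant, while place and manner stay constant.
/k/ is a voiceless velar stop. The preceding trigger /b/ is voiced, so /k/ must become voiced as well.
The voiced velar stop is [g], so /k/ → [g].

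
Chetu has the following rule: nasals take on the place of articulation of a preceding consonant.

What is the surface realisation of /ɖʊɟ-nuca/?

/n/ is a voiced alveolar nasal. The preceding trigger /ɟ/ is palatal, so /n/ must become palatal as well.
Changing only its place to palatal gives [ɲ] — the voiced palatal nasal.

[ɖʊɟɲuca]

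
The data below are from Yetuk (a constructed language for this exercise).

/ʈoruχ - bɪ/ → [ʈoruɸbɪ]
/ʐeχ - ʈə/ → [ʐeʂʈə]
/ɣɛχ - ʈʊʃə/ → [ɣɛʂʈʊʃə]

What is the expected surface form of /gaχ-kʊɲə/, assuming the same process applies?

The data show regressive place assimilation: /χ/ → [ɸ] before /b/; /χ/ → [ʂ] before /ʈ/. In each pair only place changes, matching the following consonant, while manner and voice stay constant.
/χ/ is a voiceless uvular fricative. The following trigger /k/ is velar, so /χ/ must become velar as well.
The voiceless velar fricative is [x], so /χ/ → [x].

[gaxkʊɲə]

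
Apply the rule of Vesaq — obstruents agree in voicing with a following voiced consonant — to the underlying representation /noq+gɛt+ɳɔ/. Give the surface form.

/q/ is a voiceless uvular stop. The following trigger /g/ is voiced, so /q/ must become voiced as well.
Changing only its voicing to voiced gives [ɢ] — the voiced uvular stop.
The same rule applies at the second boundary: /t/ → [d] next to /ɳ/.

[noɢgɛdɳɔ]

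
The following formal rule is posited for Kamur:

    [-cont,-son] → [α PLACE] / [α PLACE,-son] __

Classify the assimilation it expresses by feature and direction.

The shared variable α links the value of the place features (abbreviated [PLACE]) on the target to the same value on the neighbouring segment, so place is the feature that assimilates.
Since the environment is written before the underscore, the trigger precedes the target; the direction is progressive.

progressive place assimilation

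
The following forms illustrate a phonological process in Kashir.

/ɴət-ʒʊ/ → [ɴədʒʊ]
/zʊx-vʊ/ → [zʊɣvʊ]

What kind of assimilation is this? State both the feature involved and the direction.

regressive voicing assimilation

The segment that alternates is /t/, which surfaces as [d] when adjacent to /ʒ/.
/t/ is voiceless while /ʒ/ is voiced; the output [d] is voiced, matching the trigger — so the feature that spreads is voicing.
Place and manner are unchanged, so the assimilation is partial, not total.
The same holds elsewhere in the data: /x/ → [ɣ] before /v/ (voiceless → voiced, matching voiced) — only voicing changes, and always toward the following segment.
Since the segment that changes precedes the conditioning segment, the assimilation is regressive.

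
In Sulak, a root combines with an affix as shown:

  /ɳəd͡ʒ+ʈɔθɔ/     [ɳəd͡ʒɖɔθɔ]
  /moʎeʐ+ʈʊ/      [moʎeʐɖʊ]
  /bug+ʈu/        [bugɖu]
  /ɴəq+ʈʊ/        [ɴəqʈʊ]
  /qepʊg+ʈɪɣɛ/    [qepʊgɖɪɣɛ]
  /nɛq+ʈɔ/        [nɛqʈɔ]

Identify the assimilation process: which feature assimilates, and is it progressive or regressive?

Underlying /ʈ/ is realised as [ɖ] next to /d͡ʒ/; /d͡ʒ/ itself does not change.
The change voiceless → voiced matches the voicing of the preceding /d͡ʒ/, identifying this as voicing assimilation.
Place and manner are unchanged, so the assimilation is partial, not total.
Checking the remaining alternations: /ʈ/ → [ɖ] after /ʐ/ (voiceless → voiced, matching voiced); /ʈ/ → [ɖ] after /g/ (voiceless → voiced, matching voiced) — only voicing changes, and always toward the preceding segment.
No alternation appears in [ɴəqʈʊ], [nɛqʈɔ]: there the adjacent consonants already agree in voicing (/ʈ/ and /q/ are both voiceless; /ʈ/ and /q/ are both voiceless), so these forms are consistent with the same rule.
The trigger is the preceding segment, so the direction is progressive (perseverative).

progressive voicing assimilation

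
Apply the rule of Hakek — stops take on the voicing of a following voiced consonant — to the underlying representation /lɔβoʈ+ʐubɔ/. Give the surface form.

[lɔβoɖʐubɔ]

The rule targets /ʈ/ (voiceless retroflex stop), which sits before the trigger /ʐ/ (voiced).
A voiced retroflex stop is [ɖ], so the surface segment is [ɖ].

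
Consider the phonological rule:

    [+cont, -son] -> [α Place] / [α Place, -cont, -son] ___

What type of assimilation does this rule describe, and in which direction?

The rule copies the place features (abbreviated [Place]) from the environment onto the target, so the assimilating feature is place.
The conditioning segment sits to the left of the focus bar, meaning the trigger precedes the segment that changes — progressive assimilation.

progressive place assimilation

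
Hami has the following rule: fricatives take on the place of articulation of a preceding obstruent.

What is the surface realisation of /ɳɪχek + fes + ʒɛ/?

[ɳɪχekxeszɛ]

The rule targets /f/ (voiceless labiodental fricative), which sits after the trigger /k/ (velar).
A voiceless velar fricative is [x], so the surface segment is [x].
At the second juncture, /ʒ/ likewise becomes [z] adjacent to /s/.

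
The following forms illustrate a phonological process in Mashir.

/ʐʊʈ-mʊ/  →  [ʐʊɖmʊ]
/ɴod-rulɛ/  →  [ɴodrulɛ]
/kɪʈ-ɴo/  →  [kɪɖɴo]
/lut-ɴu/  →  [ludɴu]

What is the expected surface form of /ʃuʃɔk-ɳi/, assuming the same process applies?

The data show regressive voicing assimilation: /ʈ/ → [ɖ] before /m/; /ʈ/ → [ɖ] before /ɴ/; /t/ → [d] before /ɴ/. In each pair only voicing changes, matching the following consonant, while place and manner stay constant.
Nothing changes in [ɴodrulɛ]: there the adjacent consonants already agree in voicing (/d/ and /r/ are both voiced), so this form is consistent with the same rule.
/k/ is a voiceless velar stop. The following trigger /ɳ/ is voiced, so /k/ must become voiced as well.
A voiced velar stop is [g], so the surface segment is [g].

[ʃuʃɔgɳi]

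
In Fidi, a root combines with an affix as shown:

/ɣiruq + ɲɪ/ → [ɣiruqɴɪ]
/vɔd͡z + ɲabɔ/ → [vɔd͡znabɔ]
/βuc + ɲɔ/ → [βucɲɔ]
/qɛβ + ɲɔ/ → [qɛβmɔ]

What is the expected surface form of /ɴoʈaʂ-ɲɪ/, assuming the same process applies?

The data show progressive place assimilation: /ɲ/ → [ɴ] after /q/; /ɲ/ → [n] after /d͡z/; /ɲ/ → [m] after /β/. In each pair only place changes, matching the preceding consonant, while manner and voice stay constant.
No alternation appears in [βucɲɔ]: there the adjacent consonants already agree in place (/ɲ/ and /c/ are both palatal), so this form is consistent with the same rule.
/ɲ/ is a voiced palatal nasal. The preceding trigger /ʂ/ is retroflex, so /ɲ/ must become retroflex as well.
A voiced retroflex nasal is [ɳ], so the surface segment is [ɳ].

[ɴoʈaʂɳɪ]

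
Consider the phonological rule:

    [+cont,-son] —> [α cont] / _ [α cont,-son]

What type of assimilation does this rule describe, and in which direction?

The shared variable α links the value of [cont] on the target to that of the neighbouring obstruent. [cont] distinguishes stops from fricatives — a manner-of-articulation feature — so this is manner assimilation.
Since the environment is written after the underscore, the trigger follows the target; the direction is regressive.

regressive manner assimilation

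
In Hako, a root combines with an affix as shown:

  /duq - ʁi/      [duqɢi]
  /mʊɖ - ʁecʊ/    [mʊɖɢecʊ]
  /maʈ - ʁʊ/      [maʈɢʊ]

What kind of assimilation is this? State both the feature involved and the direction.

The segment that alternates is /ʁ/, which surfaces as [ɢ] when adjacent to /q/.
/ʁ/ is a fricative while /q/ is a stop; the output [ɢ] is a stop, matching the trigger — so the feature that spreads is manner.
Place and voice are unchanged, so the assimilation is partial, not total.
Checking the remaining alternations: /ʁ/ → [ɢ] after /ɖ/ (fricative → stop, matching a stop); /ʁ/ → [ɢ] after /ʈ/ (fricative → stop, matching a stop) — only manner changes, and always toward the preceding segment.
The trigger is the preceding segment, so the direction is progressive (perseverative).

progressive manner assimilation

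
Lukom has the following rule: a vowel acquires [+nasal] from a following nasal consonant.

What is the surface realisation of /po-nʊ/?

/o/ sits next to the nasal /n/ and is therefore nasalised to [õ].

[põnʊ]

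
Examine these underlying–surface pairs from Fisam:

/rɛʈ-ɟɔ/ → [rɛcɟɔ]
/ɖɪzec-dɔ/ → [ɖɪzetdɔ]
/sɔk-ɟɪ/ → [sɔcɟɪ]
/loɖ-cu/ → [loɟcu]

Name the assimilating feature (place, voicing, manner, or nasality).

place

Underlying /ʈ/ is realised as [c] next to /ɟ/; /ɟ/ itself does not change.
The change retroflex → palatal matches the place of the following /ɟ/, identifying this as place assimilation.
The other alternating forms pattern the same way: /c/ → [t] before /d/ (palatal → alveolar, matching alveolar); /k/ → [c] before /ɟ/ (velar → palatal, matching palatal); /ɖ/ → [ɟ] before /c/ (retroflex → palatal, matching palatal) — only place changes, and always toward the following segment.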